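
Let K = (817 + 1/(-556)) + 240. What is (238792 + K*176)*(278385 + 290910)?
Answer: 33617149843140/139 ≈ 2.4185e+11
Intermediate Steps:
K = 587691/556 (K = (817 - 1/556) + 240 = 454251/556 + 240 = 587691/556 ≈ 1057.0)
(238792 + K*176)*(278385 + 290910) = (238792 + (587691/556)*176)*(278385 + 290910) = (238792 + 25858404/139)*569295 = (59050492/139)*569295 = 33617149843140/139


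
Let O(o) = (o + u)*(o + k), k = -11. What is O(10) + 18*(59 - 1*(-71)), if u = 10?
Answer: 2320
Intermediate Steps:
O(o) = (-11 + o)*(10 + o) (O(o) = (o + 10)*(o - 11) = (10 + o)*(-11 + o) = (-11 + o)*(10 + o))
O(10) + 18*(59 - 1*(-71)) = (-110 + 10² - 1*10) + 18*(59 - 1*(-71)) = (-110 + 100 - 10) + 18*(59 + 71) = -20 + 18*130 = -20 + 2340 = 2320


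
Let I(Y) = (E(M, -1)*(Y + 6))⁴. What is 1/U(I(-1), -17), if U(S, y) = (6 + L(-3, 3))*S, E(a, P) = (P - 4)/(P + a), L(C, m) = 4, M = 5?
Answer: 128/1953125 ≈ 6.5536e-5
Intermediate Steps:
E(a, P) = (-4 + P)/(P + a)
I(Y) = (-15/2 - 5*Y/4)⁴ (I(Y) = (((-4 - 1)/(-1 + 5))*(Y + 6))⁴ = ((-5/4)*(6 + Y))⁴ = (((¼)*(-5))*(6 + Y))⁴ = (-5*(6 + Y)/4)⁴ = (-15/2 - 5*Y/4)⁴)
U(S, y) = 10*S (U(S, y) = (6 + 4)*S = 10*S)
1/U(I(-1), -17) = 1/(10*(625*(6 - 1)⁴/256)) = 1/(10*((625/256)*5⁴)) = 1/(10*((625/256)*625)) = 1/(10*(390625/256)) = 1/(1953125/128) = 128/1953125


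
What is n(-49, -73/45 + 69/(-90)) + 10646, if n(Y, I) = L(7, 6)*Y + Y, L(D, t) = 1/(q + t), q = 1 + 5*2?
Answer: 180100/17 ≈ 10594.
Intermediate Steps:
q = 11 (q = 1 + 10 = 11)
L(D, t) = 1/(11 + t)
n(Y, I) = 18*Y/17 (n(Y, I) = Y/(11 + 6) + Y = Y/17 + Y = 18*Y/17)
n(-49, -73/45 + 69/(-90)) + 10646 = (18/17)*(-49) + 10646 = -882/17 + 10646 = 180100/17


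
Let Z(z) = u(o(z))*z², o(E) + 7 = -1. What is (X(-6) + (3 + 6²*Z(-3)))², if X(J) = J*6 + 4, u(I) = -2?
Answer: 458329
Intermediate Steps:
o(E) = -8 (o(E) = -7 - 1 = -8)
X(J) = 4 + 6*J (X(J) = 6*J + 4 = 4 + 6*J)
Z(z) = -2*z²
(X(-6) + (3 + 6²*Z(-3)))² = ((4 + 6*(-6)) + (3 + 6²*(-2*(-3)²)))² = ((4 - 36) + (3 + 36*(-2*9)))² = (-32 + (3 + 36*(-18)))² = (-32 + (3 - 648))² = (-32 - 645)² = (-677)² = 458329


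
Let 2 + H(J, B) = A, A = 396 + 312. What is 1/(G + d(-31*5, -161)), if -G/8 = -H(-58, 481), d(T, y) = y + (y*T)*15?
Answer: 1/379812 ≈ 2.6329e-6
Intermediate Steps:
A = 708
H(J, B) = 706 (H(J, B) = -2 + 708 = 706)
d(T, y) = y + 15*T*y (d(T, y) = y + (T*y)*15 = y + 15*T*y)
G = 5648 (G = -(-8)*706 = -8*(-706) = 5648)
1/(G + d(-31*5, -161)) = 1/(5648 - 161*(1 + 15*(-31*5))) = 1/(5648 - 161*(1 + 15*(-155))) = 1/(5648 - 161*(1 - 2325)) = 1/(5648 - 161*(-2324)) = 1/(5648 + 374164) = 1/379812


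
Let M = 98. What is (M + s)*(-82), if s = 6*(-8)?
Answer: -4100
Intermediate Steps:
s = -48
(M + s)*(-82) = (98 - 48)*(-82) = 50*(-82) = -4100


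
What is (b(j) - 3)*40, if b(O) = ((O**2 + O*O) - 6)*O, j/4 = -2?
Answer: -39160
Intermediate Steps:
j = -8 (j = 4*(-2) = -8)
b(O) = O*(-6 + 2*O**2) (b(O) = ((O**2 + O**2) - 6)*O = (2*O**2 - 6)*O = (-6 + 2*O**2)*O = O*(-6 + 2*O**2))
(b(j) - 3)*40 = (2*(-8)*(-3 + (-8)**2) - 3)*40 = (2*(-8)*(-3 + 64) - 3)*40 = (2*(-8)*61 - 3)*40 = (-976 - 3)*40 = -979*40 = -39160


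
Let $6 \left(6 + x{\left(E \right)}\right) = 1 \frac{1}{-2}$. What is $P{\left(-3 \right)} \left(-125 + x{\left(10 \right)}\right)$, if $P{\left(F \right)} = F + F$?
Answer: $\frac{1573}{2} \approx 786.5$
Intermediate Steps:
$x{\left(E \right)} = - \frac{73}{12}$ ($x{\left(E \right)} = -6 + \frac{1 \frac{1}{-2}}{6} = -6 + \frac{1 \left(- \frac{1}{2}\right)}{6} = -6 + \frac{1}{6} \left(- \frac{1}{2}\right) = -6 - \frac{1}{12} = - \frac{73}{12}$)
$P{\left(F \right)} = 2 F$
$P{\left(-3 \right)} \left(-125 + x{\left(10 \right)}\right) = 2 \left(-3\right) \left(-125 - \frac{73}{12}\right) = \left(-6\right) \left(- \frac{1573}{12}\right) = \frac{1573}{2}$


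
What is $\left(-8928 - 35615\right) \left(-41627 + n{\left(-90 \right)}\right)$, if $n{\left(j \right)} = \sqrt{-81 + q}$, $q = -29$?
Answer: $1854191461 - 44543 i \sqrt{110} \approx 1.8542 \cdot 10^{9} - 4.6717 \cdot 10^{5} i$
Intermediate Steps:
$n{\left(j \right)} = i \sqrt{110}$ ($n{\left(j \right)} = \sqrt{-81 - 29} = \sqrt{-110} = i \sqrt{110}$)
$\left(-8928 - 35615\right) \left(-41627 + n{\left(-90 \right)}\right) = \left(-8928 - 35615\right) \left(-41627 + i \sqrt{110}\right) = - 44543 \left(-41627 + i \sqrt{110}\right) = 1854191461 - 44543 i \sqrt{110}$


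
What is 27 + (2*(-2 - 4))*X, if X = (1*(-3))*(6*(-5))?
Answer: -1053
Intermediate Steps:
X = 90 (X = -3*(-30) = 90)
27 + (2*(-2 - 4))*X = 27 + (2*(-2 - 4))*90 = 27 + (2*(-6))*90 = 27 - 12*90 = 27 - 1080 = -1053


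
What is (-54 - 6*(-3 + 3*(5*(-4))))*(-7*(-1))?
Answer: 2268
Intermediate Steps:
(-54 - 6*(-3 + 3*(5*(-4))))*(-7*(-1)) = (-54 - 6*(-3 + 3*(-20)))*7 = (-54 - 6*(-3 - 60))*7 = (-54 - 6*(-63))*7 = (-54 + 378)*7 = 324*7 = 2268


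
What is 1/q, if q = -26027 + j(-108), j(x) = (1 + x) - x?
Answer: -1/26026 ≈ -3.8423e-5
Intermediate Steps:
j(x) = 1
q = -26026 (q = -26027 + 1 = -26026)
1/q = 1/(-26026) = -1/26026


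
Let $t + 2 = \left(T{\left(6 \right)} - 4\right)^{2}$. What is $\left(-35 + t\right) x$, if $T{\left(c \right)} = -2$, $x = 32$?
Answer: $-32$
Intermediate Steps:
$t = 34$ ($t = -2 + \left(-2 - 4\right)^{2} = -2 + \left(-6\right)^{2} = -2 + 36 = 34$)
$\left(-35 + t\right) x = \left(-35 + 34\right) 32 = \left(-1\right) 32 = -32$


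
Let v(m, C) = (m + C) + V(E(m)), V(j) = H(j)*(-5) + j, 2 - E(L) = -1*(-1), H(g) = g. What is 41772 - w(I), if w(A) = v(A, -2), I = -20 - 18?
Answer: 41816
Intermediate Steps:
E(L) = 1 (E(L) = 2 - (-1)*(-1) = 2 - 1*1 = 2 - 1 = 1)
V(j) = -4*j (V(j) = j*(-5) + j = -5*j + j = -4*j)
v(m, C) = -4 + C + m (v(m, C) = (m + C) - 4*1 = (C + m) - 4 = -4 + C + m)
I = -38
w(A) = -6 + A (w(A) = -4 - 2 + A = -6 + A)
41772 - w(I) = 41772 - (-6 - 38) = 41772 - 1*(-44) = 41772 + 44 = 41816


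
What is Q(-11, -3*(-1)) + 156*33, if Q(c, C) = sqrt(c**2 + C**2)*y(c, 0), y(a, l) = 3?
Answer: 5148 + 3*sqrt(130) ≈ 5182.2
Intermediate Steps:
Q(c, C) = 3*sqrt(C**2 + c**2) (Q(c, C) = sqrt(c**2 + C**2)*3 = sqrt(C**2 + c**2)*3 = 3*sqrt(C**2 + c**2))
Q(-11, -3*(-1)) + 156*33 = 3*sqrt((-3*(-1))**2 + (-11)**2) + 156*33 = 3*sqrt(3**2 + 121) + 5148 = 3*sqrt(9 + 121) + 5148 = 3*sqrt(130) + 5148 = 5148 + 3*sqrt(130)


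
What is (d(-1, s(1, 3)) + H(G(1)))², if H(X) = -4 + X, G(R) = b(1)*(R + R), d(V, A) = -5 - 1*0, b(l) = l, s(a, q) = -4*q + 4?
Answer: 49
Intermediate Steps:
s(a, q) = 4 - 4*q
d(V, A) = -5 (d(V, A) = -5 + 0 = -5)
G(R) = 2*R (G(R) = 1*(R + R) = 1*(2*R) = 2*R)
(d(-1, s(1, 3)) + H(G(1)))² = (-5 + (-4 + 2*1))² = (-5 + (-4 + 2))² = (-5 - 2)² = (-7)² = 49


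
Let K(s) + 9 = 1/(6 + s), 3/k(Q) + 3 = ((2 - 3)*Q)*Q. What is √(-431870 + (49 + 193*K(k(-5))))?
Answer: I*√11802724890/165 ≈ 658.43*I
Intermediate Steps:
k(Q) = 3/(-3 - Q²) (k(Q) = 3/(-3 + ((2 - 3)*Q)*Q) = 3/(-3 + (-Q)*Q) = 3/(-3 - Q²))
K(s) = -9 + 1/(6 + s)
√(-431870 + (49 + 193*K(k(-5)))) = √(-431870 + (49 + 193*((-53 - (-27)/(3 + (-5)²))/(6 - 3/(3 + (-5)²))))) = √(-431870 + (49 + 193*((-53 - (-27)/(3 + 25))/(6 - 3/(3 + 25))))) = √(-431870 + (49 + 193*((-53 - (-27)/28)/(6 - 3/28)))) = √(-431870 + (49 + 193*((-53 - (-27)/28)/(6 - 3*1/28)))) = √(-431870 + (49 + 193*((-53 - 9*(-3/28))/(6 - 3/28)))) = √(-431870 + (49 + 193*((-53 + 27/28)/(165/28)))) = √(-431870 + (49 + 193*((28/165)*(-1457/28)))) = √(-431870 + (49 + 193*(-1457/165))) = √(-431870 + (49 - 281201/165)) = √(-431870 - 273116/165) = √(-71531666/165) = I*√11802724890/165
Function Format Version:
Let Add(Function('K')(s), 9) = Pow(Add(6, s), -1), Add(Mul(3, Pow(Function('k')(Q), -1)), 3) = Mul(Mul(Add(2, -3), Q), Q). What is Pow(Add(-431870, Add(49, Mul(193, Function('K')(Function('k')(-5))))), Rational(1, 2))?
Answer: Mul(Rational(1, 165), I, Pow(11802724890, Rational(1, 2))) ≈ Mul(658.43, I)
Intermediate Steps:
Function('k')(Q) = Mul(3, Pow(Add(-3, Mul(-1, Pow(Q, 2))), -1)) (Function('k')(Q) = Mul(3, Pow(Add(-3, Mul(Mul(Add(2, -3), Q), Q)), -1)) = Mul(3, Pow(Add(-3, Mul(Mul(-1, Q), Q)), -1)) = Mul(3, Pow(Add(-3, Mul(-1, Pow(Q, 2))), -1)))
Function('K')(s) = Add(-9, Pow(Add(6, s), -1))
Pow(Add(-431870, Add(49, Mul(193, Function('K')(Function('k')(-5))))), Rational(1, 2)) = Pow(Add(-431870, Add(49, Mul(193, Mul(Pow(Add(6, Mul(-3, Pow(Add(3, Pow(-5, 2)), -1))), -1), Add(-53, Mul(-9, Mul(-3, Pow(Add(3, Pow(-5, 2)), -1)))))))), Rational(1, 2)) = Pow(Add(-431870, Add(49, Mul(193, Mul(Pow(Add(6, Mul(-3, Pow(Add(3, 25), -1))), -1), Add(-53, Mul(-9, Mul(-3, Pow(Add(3, 25), -1)))))))), Rational(1, 2)) = Pow(Add(-431870, Add(49, Mul(193, Mul(Pow(Add(6, Mul(-3, Pow(28, -1))), -1), Add(-53, Mul(-9, Mul(-3, Pow(28, -1)))))))), Rational(1, 2)) = Pow(Add(-431870, Add(49, Mul(193, Mul(Pow(Add(6, Mul(-3, Rational(1, 28))), -1), Add(-53, Mul(-9, Mul(-3, Rational(1, 28)))))))), Rational(1, 2)) = Pow(Add(-431870, Add(49, Mul(193, Mul(Pow(Add(6, Rational(-3, 28)), -1), Add(-53, Mul(-9, Rational(-3, 28))))))), Rational(1, 2)) = Pow(Add(-431870, Add(49, Mul(193, Mul(Pow(Rational(165, 28), -1), Add(-53, Rational(27, 28)))))), Rational(1, 2)) = Pow(Add(-431870, Add(49, Mul(193, Mul(Rational(28, 165), Rational(-1457, 28))))), Rational(1, 2)) = Pow(Add(-431870, Add(49, Mul(193, Rational(-1457, 165)))), Rational(1, 2)) = Pow(Add(-431870, Add(49, Rational(-281201, 165))), Rational(1, 2)) = Pow(Add(-431870, Rational(-273116, 165)), Rational(1, 2)) = Pow(Rational(-71531666, 165), Rational(1, 2)) = Mul(Rational(1, 165), I, Pow(11802724890, Rational(1, 2)))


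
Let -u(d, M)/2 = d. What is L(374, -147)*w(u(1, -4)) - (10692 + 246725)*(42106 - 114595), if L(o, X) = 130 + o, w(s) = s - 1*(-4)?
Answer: 18659901921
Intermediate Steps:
u(d, M) = -2*d
w(s) = 4 + s (w(s) = s + 4 = 4 + s)
L(374, -147)*w(u(1, -4)) - (10692 + 246725)*(42106 - 114595) = (130 + 374)*(4 - 2*1) - (10692 + 246725)*(42106 - 114595) = 504*(4 - 2) - 257417*(-72489) = 504*2 - 1*(-18659900913) = 1008 + 18659900913 = 18659901921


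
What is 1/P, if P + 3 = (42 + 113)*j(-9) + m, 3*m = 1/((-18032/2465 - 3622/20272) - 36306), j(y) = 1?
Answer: 2721904079721/413729395132352 ≈ 0.0065789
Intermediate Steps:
m = -24985240/2721904079721 (m = 1/(3*((-18032/2465 - 3622/20272) - 36306)) = 1/(3*((-18032*1/2465 - 3622*1/20272) - 36306)) = 1/(3*((-18032/2465 - 1811/10136) - 36306)) = 1/(3*(-187236467/24985240 - 36306)) = 1/(3*(-907301359907/24985240)) = (1/3)*(-24985240/907301359907) = -24985240/2721904079721 ≈ -9.1793e-6)
P = 413729395132352/2721904079721 (P = -3 + ((42 + 113)*1 - 24985240/2721904079721) = -3 + (155*1 - 24985240/2721904079721) = -3 + (155 - 24985240/2721904079721) = -3 + 421895107371515/2721904079721 = 413729395132352/2721904079721 ≈ 152.00)
1/P = 1/(413729395132352/2721904079721) = 2721904079721/413729395132352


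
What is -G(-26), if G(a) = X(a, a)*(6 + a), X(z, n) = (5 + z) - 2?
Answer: -460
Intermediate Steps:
X(z, n) = 3 + z
G(a) = (3 + a)*(6 + a)
-G(-26) = -(3 - 26)*(6 - 26) = -(-23)*(-20) = -1*460 = -460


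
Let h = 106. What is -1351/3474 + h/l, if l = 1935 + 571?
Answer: -7817/22554 ≈ -0.34659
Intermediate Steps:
l = 2506
-1351/3474 + h/l = -1351/3474 + 106/2506 = -1351*1/3474 + 106*(1/2506) = -7/18 + 53/1253 = -7817/22554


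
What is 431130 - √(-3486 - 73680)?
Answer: 431130 - 3*I*√8574 ≈ 4.3113e+5 - 277.79*I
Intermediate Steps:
431130 - √(-3486 - 73680) = 431130 - √(-77166) = 431130 - 3*I*√8574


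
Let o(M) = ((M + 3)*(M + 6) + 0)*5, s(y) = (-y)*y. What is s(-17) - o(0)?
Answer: -379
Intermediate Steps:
s(y) = -y**2
o(M) = 5*(3 + M)*(6 + M) (o(M) = ((3 + M)*(6 + M) + 0)*5 = ((3 + M)*(6 + M))*5 = 5*(3 + M)*(6 + M))
s(-17) - o(0) = -1*(-17)**2 - (90 + 5*0**2 + 45*0) = -1*289 - (90 + 5*0 + 0) = -289 - (90 + 0 + 0) = -289 - 1*90 = -289 - 90 = -379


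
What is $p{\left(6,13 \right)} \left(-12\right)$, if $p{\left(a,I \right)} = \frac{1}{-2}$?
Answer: $6$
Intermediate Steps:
$p{\left(a,I \right)} = - \frac{1}{2}$
$p{\left(6,13 \right)} \left(-12\right) = \left(- \frac{1}{2}\right) \left(-12\right) = 6$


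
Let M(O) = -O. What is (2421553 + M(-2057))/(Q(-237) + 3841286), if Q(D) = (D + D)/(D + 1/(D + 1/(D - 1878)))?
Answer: 47987391961845/76057366033571 ≈ 0.63094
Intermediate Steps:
Q(D) = 2*D/(D + 1/(D + 1/(-1878 + D))) (Q(D) = (2*D)/(D + 1/(D + 1/(-1878 + D))) = 2*D/(D + 1/(D + 1/(-1878 + D))))
(2421553 + M(-2057))/(Q(-237) + 3841286) = (2421553 - 1*(-2057))/(2*(-237)*(1 + (-237)² - 1878*(-237))/(-1878 + (-237)³ - 1878*(-237)² + 2*(-237)) + 3841286) = (2421553 + 2057)/(2*(-237)*(1 + 56169 + 445086)/(-1878 - 13312053 - 1878*56169 - 474) + 3841286) = 2423610/(2*(-237)*501256/(-1878 - 13312053 - 105485382 - 474) + 3841286) = 2423610/(2*(-237)*501256/(-118799787) + 3841286) = 2423610/(2*(-237)*(-1/118799787)*501256 + 3841286) = 2423610/(79198448/39599929 + 3841286) = 2423610/(152114732067142/39599929) = 2423610*(39599929/152114732067142) = 47987391961845/76057366033571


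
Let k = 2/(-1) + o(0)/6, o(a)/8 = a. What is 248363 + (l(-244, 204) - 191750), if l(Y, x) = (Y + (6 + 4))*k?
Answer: 57081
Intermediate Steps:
o(a) = 8*a
k = -2 (k = 2/(-1) + (8*0)/6 = 2*(-1) + 0*(⅙) = -2 + 0 = -2)
l(Y, x) = -20 - 2*Y (l(Y, x) = (Y + (6 + 4))*(-2) = (Y + 10)*(-2) = (10 + Y)*(-2) = -20 - 2*Y)
248363 + (l(-244, 204) - 191750) = 248363 + ((-20 - 2*(-244)) - 191750) = 248363 + ((-20 + 488) - 191750) = 248363 + (468 - 191750) = 248363 - 191282 = 57081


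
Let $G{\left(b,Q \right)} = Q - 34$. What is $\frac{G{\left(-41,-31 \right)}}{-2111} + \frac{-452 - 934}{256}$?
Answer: $- \frac{1454603}{270208} \approx -5.3833$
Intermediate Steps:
$G{\left(b,Q \right)} = -34 + Q$ ($G{\left(b,Q \right)} = Q - 34 = -34 + Q$)
$\frac{G{\left(-41,-31 \right)}}{-2111} + \frac{-452 - 934}{256} = \frac{-34 - 31}{-2111} + \frac{-452 - 934}{256} = \left(-65\right) \left(- \frac{1}{2111}\right) - \frac{693}{128} = \frac{65}{2111} - \frac{693}{128} = - \frac{1454603}{270208}$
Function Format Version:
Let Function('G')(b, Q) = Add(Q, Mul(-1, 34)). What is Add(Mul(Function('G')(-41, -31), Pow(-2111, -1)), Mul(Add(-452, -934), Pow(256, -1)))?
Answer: Rational(-1454603, 270208) ≈ -5.3833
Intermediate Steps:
Function('G')(b, Q) = Add(-34, Q) (Function('G')(b, Q) = Add(Q, -34) = Add(-34, Q))
Add(Mul(Function('G')(-41, -31), Pow(-2111, -1)), Mul(Add(-452, -934), Pow(256, -1))) = Add(Mul(Add(-34, -31), Pow(-2111, -1)), Mul(Add(-452, -934), Pow(256, -1))) = Add(Mul(-65, Rational(-1, 2111)), Mul(-1386, Rational(1, 256))) = Add(Rational(65, 2111), Rational(-693, 128)) = Rational(-1454603, 270208)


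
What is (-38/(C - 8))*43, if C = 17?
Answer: -1634/9 ≈ -181.56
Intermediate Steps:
(-38/(C - 8))*43 = (-38/(17 - 8))*43 = (-38/9)*43 = ((1/9)*(-38))*43 = -38/9*43 = -1634/9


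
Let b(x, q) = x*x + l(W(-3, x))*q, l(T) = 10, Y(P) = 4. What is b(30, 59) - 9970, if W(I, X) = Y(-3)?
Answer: -8480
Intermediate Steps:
W(I, X) = 4
b(x, q) = x² + 10*q (b(x, q) = x*x + 10*q = x² + 10*q)
b(30, 59) - 9970 = (30² + 10*59) - 9970 = (900 + 590) - 9970 = 1490 - 9970 = -8480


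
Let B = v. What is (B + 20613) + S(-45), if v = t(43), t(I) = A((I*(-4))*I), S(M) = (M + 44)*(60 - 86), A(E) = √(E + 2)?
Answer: 20639 + I*√7394 ≈ 20639.0 + 85.988*I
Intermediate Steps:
A(E) = √(2 + E)
S(M) = -1144 - 26*M (S(M) = (44 + M)*(-26) = -1144 - 26*M)
t(I) = √(2 - 4*I²) (t(I) = √(2 + (I*(-4))*I) = √(2 + (-4*I)*I) = √(2 - 4*I²))
v = I*√7394 (v = √(2 - 4*43²) = √(2 - 4*1849) = √(2 - 7396) = √(-7394) = I*√7394 ≈ 85.988*I)
B = I*√7394 ≈ 85.988*I
(B + 20613) + S(-45) = (I*√7394 + 20613) + (-1144 - 26*(-45)) = (20613 + I*√7394) + (-1144 + 1170) = (20613 + I*√7394) + 26 = 20639 + I*√7394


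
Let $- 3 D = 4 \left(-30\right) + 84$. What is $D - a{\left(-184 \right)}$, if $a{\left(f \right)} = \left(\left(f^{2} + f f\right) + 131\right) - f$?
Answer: $-68015$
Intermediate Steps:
$D = 12$ ($D = - \frac{4 \left(-30\right) + 84}{3} = - \frac{-120 + 84}{3} = \left(- \frac{1}{3}\right) \left(-36\right) = 12$)
$a{\left(f \right)} = 131 - f + 2 f^{2}$ ($a{\left(f \right)} = \left(\left(f^{2} + f^{2}\right) + 131\right) - f = \left(2 f^{2} + 131\right) - f = \left(131 + 2 f^{2}\right) - f = 131 - f + 2 f^{2}$)
$D - a{\left(-184 \right)} = 12 - \left(131 - -184 + 2 \left(-184\right)^{2}\right) = 12 - \left(131 + 184 + 2 \cdot 33856\right) = 12 - \left(131 + 184 + 67712\right) = 12 - 68027 = -68015$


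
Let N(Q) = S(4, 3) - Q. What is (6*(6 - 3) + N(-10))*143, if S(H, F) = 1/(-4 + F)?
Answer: 3861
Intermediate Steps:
N(Q) = -1 - Q (N(Q) = 1/(-4 + 3) - Q = 1/(-1) - Q = -1 - Q)
(6*(6 - 3) + N(-10))*143 = (6*(6 - 3) + (-1 - 1*(-10)))*143 = (6*3 + (-1 + 10))*143 = (18 + 9)*143 = 27*143 = 3861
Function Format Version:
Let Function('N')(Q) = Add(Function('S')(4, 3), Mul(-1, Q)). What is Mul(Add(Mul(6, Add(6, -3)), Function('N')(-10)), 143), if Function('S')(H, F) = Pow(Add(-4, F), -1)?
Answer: 3861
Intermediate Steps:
Function('N')(Q) = Add(-1, Mul(-1, Q)) (Function('N')(Q) = Add(Pow(Add(-4, 3), -1), Mul(-1, Q)) = Add(Pow(-1, -1), Mul(-1, Q)) = Add(-1, Mul(-1, Q)))
Mul(Add(Mul(6, Add(6, -3)), Function('N')(-10)), 143) = Mul(Add(Mul(6, Add(6, -3)), Add(-1, Mul(-1, -10))), 143) = Mul(Add(Mul(6, 3), Add(-1, 10)), 143) = Mul(Add(18, 9), 143) = Mul(27, 143) = 3861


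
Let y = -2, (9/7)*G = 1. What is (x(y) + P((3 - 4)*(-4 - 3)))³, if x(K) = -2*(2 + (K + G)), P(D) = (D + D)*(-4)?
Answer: -138991832/729 ≈ -1.9066e+5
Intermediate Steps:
G = 7/9 (G = (7/9)*1 = 7/9 ≈ 0.77778)
P(D) = -8*D (P(D) = (2*D)*(-4) = -8*D)
x(K) = -50/9 - 2*K (x(K) = -2*(2 + (K + 7/9)) = -2*(2 + (7/9 + K)) = -2*(25/9 + K) = -50/9 - 2*K)
(x(y) + P((3 - 4)*(-4 - 3)))³ = ((-50/9 - 2*(-2)) - 8*(3 - 4)*(-4 - 3))³ = ((-50/9 + 4) - (-8)*(-7))³ = (-14/9 - 8*7)³ = (-14/9 - 56)³ = (-518/9)³ = -138991832/729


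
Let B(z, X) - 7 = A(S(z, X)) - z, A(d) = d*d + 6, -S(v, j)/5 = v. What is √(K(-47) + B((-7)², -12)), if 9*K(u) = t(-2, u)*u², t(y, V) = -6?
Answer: √526647/3 ≈ 241.90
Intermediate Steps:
S(v, j) = -5*v
A(d) = 6 + d² (A(d) = d² + 6 = 6 + d²)
K(u) = -2*u²/3 (K(u) = (-6*u²)/9 = -2*u²/3)
B(z, X) = 13 - z + 25*z² (B(z, X) = 7 + ((6 + (-5*z)²) - z) = 7 + ((6 + 25*z²) - z) = 7 + (6 - z + 25*z²) = 13 - z + 25*z²)
√(K(-47) + B((-7)², -12)) = √(-⅔*(-47)² + (13 - 1*(-7)² + 25*((-7)²)²)) = √(-⅔*2209 + (13 - 1*49 + 25*49²)) = √(-4418/3 + (13 - 49 + 25*2401)) = √(-4418/3 + (13 - 49 + 60025)) = √(-4418/3 + 59989) = √(175549/3) = √526647/3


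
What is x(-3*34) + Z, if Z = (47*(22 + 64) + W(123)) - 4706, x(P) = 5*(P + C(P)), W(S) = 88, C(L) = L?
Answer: -1596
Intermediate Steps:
x(P) = 10*P (x(P) = 5*(P + P) = 5*(2*P) = 10*P)
Z = -576 (Z = (47*(22 + 64) + 88) - 4706 = (47*86 + 88) - 4706 = (4042 + 88) - 4706 = 4130 - 4706 = -576)
x(-3*34) + Z = 10*(-3*34) - 576 = 10*(-102) - 576 = -1020 - 576 = -1596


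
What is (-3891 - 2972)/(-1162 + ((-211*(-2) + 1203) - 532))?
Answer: 6863/69 ≈ 99.464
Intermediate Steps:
(-3891 - 2972)/(-1162 + ((-211*(-2) + 1203) - 532)) = -6863/(-1162 + ((422 + 1203) - 532)) = -6863/(-1162 + (1625 - 532)) = -6863/(-1162 + 1093) = -6863/(-69) = -6863*(-1/69) = 6863/69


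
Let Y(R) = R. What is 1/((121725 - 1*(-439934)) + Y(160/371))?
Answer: 371/208375649 ≈ 1.7804e-6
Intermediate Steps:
1/((121725 - 1*(-439934)) + Y(160/371)) = 1/((121725 - 1*(-439934)) + 160/371) = 1/((121725 + 439934) + 160*(1/371)) = 1/(561659 + 160/371) = 1/(208375649/371) = 371/208375649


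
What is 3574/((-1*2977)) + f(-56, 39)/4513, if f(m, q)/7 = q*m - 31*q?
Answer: -86836189/13435201 ≈ -6.4633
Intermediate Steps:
f(m, q) = -217*q + 7*m*q (f(m, q) = 7*(q*m - 31*q) = 7*(m*q - 31*q) = 7*(-31*q + m*q) = -217*q + 7*m*q)
3574/((-1*2977)) + f(-56, 39)/4513 = 3574/((-1*2977)) + (7*39*(-31 - 56))/4513 = 3574/(-2977) + (7*39*(-87))*(1/4513) = 3574*(-1/2977) - 23751*1/4513 = -3574/2977 - 23751/4513 = -86836189/13435201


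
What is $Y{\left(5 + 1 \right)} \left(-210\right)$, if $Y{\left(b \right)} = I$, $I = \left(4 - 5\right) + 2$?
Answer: $-210$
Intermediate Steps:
$I = 1$ ($I = -1 + 2 = 1$)
$Y{\left(b \right)} = 1$
$Y{\left(5 + 1 \right)} \left(-210\right) = 1 \left(-210\right) = -210$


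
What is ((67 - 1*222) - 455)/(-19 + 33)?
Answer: -305/7 ≈ -43.571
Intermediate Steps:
((67 - 1*222) - 455)/(-19 + 33) = ((67 - 222) - 455)/14 = (-155 - 455)*(1/14) = -610*1/14 = -305/7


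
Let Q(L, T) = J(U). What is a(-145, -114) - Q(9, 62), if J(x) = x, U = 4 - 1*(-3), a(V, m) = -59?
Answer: -66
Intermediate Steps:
U = 7 (U = 4 + 3 = 7)
Q(L, T) = 7
a(-145, -114) - Q(9, 62) = -59 - 1*7 = -59 - 7 = -66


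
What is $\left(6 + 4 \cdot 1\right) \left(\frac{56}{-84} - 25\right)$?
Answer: $- \frac{770}{3} \approx -256.67$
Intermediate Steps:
$\left(6 + 4 \cdot 1\right) \left(\frac{56}{-84} - 25\right) = \left(6 + 4\right) \left(56 \left(- \frac{1}{84}\right) - 25\right) = 10 \left(- \frac{2}{3} - 25\right) = 10 \left(- \frac{77}{3}\right) = - \frac{770}{3}$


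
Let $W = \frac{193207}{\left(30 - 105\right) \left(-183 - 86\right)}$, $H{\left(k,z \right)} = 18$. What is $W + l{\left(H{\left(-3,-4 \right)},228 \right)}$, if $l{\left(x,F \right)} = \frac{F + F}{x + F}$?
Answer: $\frac{9454787}{827175} \approx 11.43$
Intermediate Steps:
$W = \frac{193207}{20175}$ ($W = \frac{193207}{\left(30 - 105\right) \left(-269\right)} = \frac{193207}{\left(-75\right) \left(-269\right)} = \frac{193207}{20175} \approx 9.5766$)
$l{\left(x,F \right)} = \frac{2 F}{F + x}$
$W + l{\left(H{\left(-3,-4 \right)},228 \right)} = \frac{193207}{20175} + 2 \cdot 228 \frac{1}{228 + 18} = \frac{193207}{20175} + 2 \cdot 228 \cdot \frac{1}{246} = \frac{193207}{20175} + \frac{76}{41} = \frac{9454787}{827175}$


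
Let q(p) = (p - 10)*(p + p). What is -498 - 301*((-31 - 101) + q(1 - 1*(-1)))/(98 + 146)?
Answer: -18037/61 ≈ -295.69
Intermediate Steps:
q(p) = 2*p*(-10 + p) (q(p) = (-10 + p)*(2*p) = 2*p*(-10 + p))
-498 - 301*((-31 - 101) + q(1 - 1*(-1)))/(98 + 146) = -498 - 301*((-31 - 101) + 2*(1 - 1*(-1))*(-10 + (1 - 1*(-1))))/(98 + 146) = -498 - 301*(-132 + 2*(1 + 1)*(-10 + (1 + 1)))/244 = -498 - 301*(-132 + 2*2*(-10 + 2))/244 = -498 - 301*(-132 + 2*2*(-8))/244 = -498 - 301*(-132 - 32)/244 = -498 - (-49364)/244 = -498 - 301*(-41/61) = -498 + 12341/61 = -18037/61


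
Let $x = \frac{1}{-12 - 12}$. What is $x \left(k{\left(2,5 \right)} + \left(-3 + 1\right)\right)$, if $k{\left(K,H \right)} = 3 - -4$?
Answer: $- \frac{5}{24} \approx -0.20833$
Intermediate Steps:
$k{\left(K,H \right)} = 7$ ($k{\left(K,H \right)} = 3 + 4 = 7$)
$x = - \frac{1}{24}$ ($x = \frac{1}{-24} = - \frac{1}{24} \approx -0.041667$)
$x \left(k{\left(2,5 \right)} + \left(-3 + 1\right)\right) = - \frac{7 + \left(-3 + 1\right)}{24} = - \frac{7 - 2}{24} = \left(- \frac{1}{24}\right) 5 = - \frac{5}{24}$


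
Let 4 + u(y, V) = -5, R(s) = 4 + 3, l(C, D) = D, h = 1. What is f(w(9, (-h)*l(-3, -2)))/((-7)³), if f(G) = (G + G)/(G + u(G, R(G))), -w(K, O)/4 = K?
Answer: -8/1715 ≈ -0.0046647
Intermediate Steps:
R(s) = 7
u(y, V) = -9 (u(y, V) = -4 - 5 = -9)
w(K, O) = -4*K
f(G) = 2*G/(-9 + G) (f(G) = (G + G)/(G - 9) = (2*G)/(-9 + G) = 2*G/(-9 + G))
f(w(9, (-h)*l(-3, -2)))/((-7)³) = (2*(-4*9)/(-9 - 4*9))/((-7)³) = (2*(-36)/(-9 - 36))/(-343) = (2*(-36)/(-45))*(-1/343) = (2*(-36)*(-1/45))*(-1/343) = (8/5)*(-1/343) = -8/1715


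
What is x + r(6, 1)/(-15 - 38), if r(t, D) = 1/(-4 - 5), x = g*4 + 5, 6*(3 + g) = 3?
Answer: -2384/477 ≈ -4.9979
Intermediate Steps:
g = -5/2 (g = -3 + (1/6)*3 = -3 + 1/2 = -5/2 ≈ -2.5000)
x = -5 (x = -5/2*4 + 5 = -10 + 5 = -5)
r(t, D) = -1/9 (r(t, D) = 1/(-9) = -1/9)
x + r(6, 1)/(-15 - 38) = -5 - 1/9/(-15 - 38) = -5 - 1/9/(-53) = -5 - 1/53*(-1/9) = -5 + 1/477 = -2384/477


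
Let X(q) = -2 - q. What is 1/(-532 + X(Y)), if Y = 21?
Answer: -1/555 ≈ -0.0018018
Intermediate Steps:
1/(-532 + X(Y)) = 1/(-532 + (-2 - 1*21)) = 1/(-532 + (-2 - 21)) = 1/(-532 - 23) = 1/(-555) = -1/555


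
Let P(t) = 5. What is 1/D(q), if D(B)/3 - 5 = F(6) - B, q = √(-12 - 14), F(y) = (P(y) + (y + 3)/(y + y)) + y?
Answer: 268/14715 + 16*I*√26/14715 ≈ 0.018213 + 0.0055443*I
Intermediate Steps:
F(y) = 5 + y + (3 + y)/(2*y) (F(y) = (5 + (y + 3)/(y + y)) + y = (5 + (3 + y)/((2*y))) + y = (5 + (3 + y)*(1/(2*y))) + y = (5 + (3 + y)/(2*y)) + y = 5 + y + (3 + y)/(2*y))
q = I*√26 (q = √(-26) = I*√26 ≈ 5.099*I)
D(B) = 201/4 - 3*B (D(B) = 15 + 3*((11/2 + 6 + (3/2)/6) - B) = 15 + 3*((11/2 + 6 + (3/2)*(⅙)) - B) = 15 + 3*((11/2 + 6 + ¼) - B) = 15 + 3*(47/4 - B) = 15 + (141/4 - 3*B) = 201/4 - 3*B)
1/D(q) = 1/(201/4 - 3*I*√26)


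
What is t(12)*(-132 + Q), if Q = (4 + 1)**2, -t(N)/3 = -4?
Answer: -1284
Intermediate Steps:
t(N) = 12 (t(N) = -3*(-4) = 12)
Q = 25 (Q = 5**2 = 25)
t(12)*(-132 + Q) = 12*(-132 + 25) = 12*(-107) = -1284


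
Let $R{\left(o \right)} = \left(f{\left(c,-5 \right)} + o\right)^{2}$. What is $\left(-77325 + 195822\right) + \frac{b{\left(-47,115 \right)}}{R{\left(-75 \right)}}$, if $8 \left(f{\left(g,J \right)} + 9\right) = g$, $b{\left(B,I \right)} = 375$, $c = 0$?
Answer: $\frac{278705069}{2352} \approx 1.185 \cdot 10^{5}$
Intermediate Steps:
$f{\left(g,J \right)} = -9 + \frac{g}{8}$
$R{\left(o \right)} = \left(-9 + o\right)^{2}$ ($R{\left(o \right)} = \left(\left(-9 + \frac{1}{8} \cdot 0\right) + o\right)^{2} = \left(\left(-9 + 0\right) + o\right)^{2} = \left(-9 + o\right)^{2}$)
$\left(-77325 + 195822\right) + \frac{b{\left(-47,115 \right)}}{R{\left(-75 \right)}} = \left(-77325 + 195822\right) + \frac{375}{\left(-9 - 75\right)^{2}} = 118497 + \frac{375}{\left(-84\right)^{2}} = 118497 + \frac{375}{7056} = 118497 + 375 \cdot \frac{1}{7056} = 118497 + \frac{125}{2352} = \frac{278705069}{2352}$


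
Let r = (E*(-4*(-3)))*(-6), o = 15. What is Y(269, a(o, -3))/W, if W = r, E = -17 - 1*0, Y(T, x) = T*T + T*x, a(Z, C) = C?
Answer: 35777/612 ≈ 58.459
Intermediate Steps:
Y(T, x) = T**2 + T*x
E = -17 (E = -17 + 0 = -17)
r = 1224 (r = -(-68)*(-3)*(-6) = -17*12*(-6) = -204*(-6) = 1224)
W = 1224
Y(269, a(o, -3))/W = (269*(269 - 3))/1224 = (269*266)*(1/1224) = 71554*(1/1224) = 35777/612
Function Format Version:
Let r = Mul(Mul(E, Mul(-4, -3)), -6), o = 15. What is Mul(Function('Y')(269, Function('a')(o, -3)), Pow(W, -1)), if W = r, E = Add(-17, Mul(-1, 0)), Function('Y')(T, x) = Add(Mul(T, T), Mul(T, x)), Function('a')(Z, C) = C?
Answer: Rational(35777, 612) ≈ 58.459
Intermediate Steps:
Function('Y')(T, x) = Add(Pow(T, 2), Mul(T, x))
E = -17 (E = Add(-17, 0) = -17)
r = 1224 (r = Mul(Mul(-17, Mul(-4, -3)), -6) = Mul(Mul(-17, 12), -6) = Mul(-204, -6) = 1224)
W = 1224
Mul(Function('Y')(269, Function('a')(o, -3)), Pow(W, -1)) = Mul(Mul(269, Add(269, -3)), Pow(1224, -1)) = Mul(Mul(269, 266), Rational(1, 1224)) = Mul(71554, Rational(1, 1224)) = Rational(35777, 612)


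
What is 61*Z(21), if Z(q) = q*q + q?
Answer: 28182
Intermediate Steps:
Z(q) = q + q² (Z(q) = q² + q = q + q²)
61*Z(21) = 61*(21*(1 + 21)) = 61*(21*22) = 61*462 = 28182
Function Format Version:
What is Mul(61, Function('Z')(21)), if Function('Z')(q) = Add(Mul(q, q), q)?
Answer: 28182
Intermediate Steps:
Function('Z')(q) = Add(q, Pow(q, 2)) (Function('Z')(q) = Add(Pow(q, 2), q) = Add(q, Pow(q, 2)))
Mul(61, Function('Z')(21)) = Mul(61, Mul(21, Add(1, 21))) = Mul(61, Mul(21, 22)) = Mul(61, 462) = 28182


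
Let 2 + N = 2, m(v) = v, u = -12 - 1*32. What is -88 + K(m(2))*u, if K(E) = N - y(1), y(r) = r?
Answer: -44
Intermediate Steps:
u = -44 (u = -12 - 32 = -44)
N = 0 (N = -2 + 2 = 0)
K(E) = -1 (K(E) = 0 - 1*1 = 0 - 1 = -1)
-88 + K(m(2))*u = -88 - 1*(-44) = -88 + 44 = -44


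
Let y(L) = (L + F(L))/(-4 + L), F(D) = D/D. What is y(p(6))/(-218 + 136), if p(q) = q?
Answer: -7/164 ≈ -0.042683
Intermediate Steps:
F(D) = 1
y(L) = (1 + L)/(-4 + L) (y(L) = (L + 1)/(-4 + L) = (1 + L)/(-4 + L))
y(p(6))/(-218 + 136) = ((1 + 6)/(-4 + 6))/(-218 + 136) = (7/2)/(-82) = -7/164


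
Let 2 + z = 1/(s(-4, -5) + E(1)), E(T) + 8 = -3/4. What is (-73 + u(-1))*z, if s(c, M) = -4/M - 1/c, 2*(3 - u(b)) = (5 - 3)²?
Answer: 11808/77 ≈ 153.35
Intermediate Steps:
u(b) = 1 (u(b) = 3 - (5 - 3)²/2 = 3 - ½*2² = 3 - ½*4 = 3 - 2 = 1)
s(c, M) = -1/c - 4/M
E(T) = -35/4 (E(T) = -8 - 3/4 = -8 - 3*¼ = -8 - ¾ = -35/4)
z = -164/77 (z = -2 + 1/((-1/(-4) - 4/(-5)) - 35/4) = -2 + 1/((-1*(-¼) - 4*(-⅕)) - 35/4) = -2 + 1/((¼ + ⅘) - 35/4) = -2 + 1/(21/20 - 35/4) = -2 + 1/(-77/10) = -2 - 10/77 = -164/77 ≈ -2.1299)
(-73 + u(-1))*z = (-73 + 1)*(-164/77) = -72*(-164/77) = 11808/77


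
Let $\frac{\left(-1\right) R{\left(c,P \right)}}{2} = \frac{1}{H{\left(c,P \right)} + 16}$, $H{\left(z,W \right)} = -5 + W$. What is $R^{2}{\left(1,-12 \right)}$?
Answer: $4$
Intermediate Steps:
$R{\left(c,P \right)} = - \frac{2}{11 + P}$ ($R{\left(c,P \right)} = - \frac{2}{\left(-5 + P\right) + 16} = - \frac{2}{11 + P}$)
$R^{2}{\left(1,-12 \right)} = \left(- \frac{2}{11 - 12}\right)^{2} = \left(- \frac{2}{-1}\right)^{2} = \left(\left(-2\right) \left(-1\right)\right)^{2} = 2^{2} = 4$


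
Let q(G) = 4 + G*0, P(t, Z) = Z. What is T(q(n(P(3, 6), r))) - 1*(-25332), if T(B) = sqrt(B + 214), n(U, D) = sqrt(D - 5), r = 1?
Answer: 25332 + sqrt(218) ≈ 25347.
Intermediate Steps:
n(U, D) = sqrt(-5 + D)
q(G) = 4 (q(G) = 4 + 0 = 4)
T(B) = sqrt(214 + B)
T(q(n(P(3, 6), r))) - 1*(-25332) = sqrt(214 + 4) - 1*(-25332) = sqrt(218) + 25332 = 25332 + sqrt(218)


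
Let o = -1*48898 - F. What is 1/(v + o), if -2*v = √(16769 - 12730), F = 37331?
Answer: -344916/29741757725 + 2*√4039/29741757725 ≈ -1.1593e-5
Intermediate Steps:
o = -86229 (o = -1*48898 - 1*37331 = -48898 - 37331 = -86229)
v = -√4039/2 (v = -√(16769 - 12730)/2 = -√4039/2 ≈ -31.777)
1/(v + o) = 1/(-√4039/2 - 86229) = 1/(-86229 - √4039/2)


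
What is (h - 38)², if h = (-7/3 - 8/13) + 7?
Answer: 1752976/1521 ≈ 1152.5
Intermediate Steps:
h = 158/39 (h = (-7*⅓ - 8*1/13) + 7 = (-7/3 - 8/13) + 7 = -115/39 + 7 = 158/39 ≈ 4.0513)
(h - 38)² = (158/39 - 38)² = (-1324/39)² = 1752976/1521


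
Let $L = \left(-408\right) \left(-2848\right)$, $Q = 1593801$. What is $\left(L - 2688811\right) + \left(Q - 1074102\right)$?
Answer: $-1007128$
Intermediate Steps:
$L = 1161984$
$\left(L - 2688811\right) + \left(Q - 1074102\right) = \left(1161984 - 2688811\right) + \left(1593801 - 1074102\right) = -1526827 + \left(1593801 - 1074102\right) = -1526827 + 519699 = -1007128$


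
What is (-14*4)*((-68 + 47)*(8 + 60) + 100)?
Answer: 74368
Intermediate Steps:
(-14*4)*((-68 + 47)*(8 + 60) + 100) = -56*(-21*68 + 100) = -56*(-1428 + 100) = -56*(-1328) = 74368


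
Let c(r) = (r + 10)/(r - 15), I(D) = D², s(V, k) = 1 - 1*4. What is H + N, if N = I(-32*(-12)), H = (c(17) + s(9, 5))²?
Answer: 590265/4 ≈ 1.4757e+5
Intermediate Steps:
s(V, k) = -3 (s(V, k) = 1 - 4 = -3)
c(r) = (10 + r)/(-15 + r)
H = 441/4 (H = ((10 + 17)/(-15 + 17) - 3)² = (27/2 - 3)² = (21/2)² = 441/4 ≈ 110.25)
N = 147456 (N = (-32*(-12))² = 384² = 147456)
H + N = 441/4 + 147456 = 590265/4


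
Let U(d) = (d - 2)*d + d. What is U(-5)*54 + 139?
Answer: 1759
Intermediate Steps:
U(d) = d + d*(-2 + d) (U(d) = (-2 + d)*d + d = d*(-2 + d) + d = d + d*(-2 + d))
U(-5)*54 + 139 = -5*(-1 - 5)*54 + 139 = -5*(-6)*54 + 139 = 30*54 + 139 = 1620 + 139 = 1759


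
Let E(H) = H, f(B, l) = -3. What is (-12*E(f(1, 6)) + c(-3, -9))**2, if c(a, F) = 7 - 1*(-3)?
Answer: 2116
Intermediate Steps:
c(a, F) = 10 (c(a, F) = 7 + 3 = 10)
(-12*E(f(1, 6)) + c(-3, -9))**2 = (-12*(-3) + 10)**2 = (36 + 10)**2 = 46**2 = 2116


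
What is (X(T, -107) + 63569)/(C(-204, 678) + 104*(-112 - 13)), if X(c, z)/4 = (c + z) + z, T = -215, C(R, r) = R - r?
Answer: -5623/1262 ≈ -4.4556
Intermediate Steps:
X(c, z) = 4*c + 8*z (X(c, z) = 4*((c + z) + z) = 4*(c + 2*z) = 4*c + 8*z)
(X(T, -107) + 63569)/(C(-204, 678) + 104*(-112 - 13)) = ((4*(-215) + 8*(-107)) + 63569)/((-204 - 1*678) + 104*(-112 - 13)) = ((-860 - 856) + 63569)/((-204 - 678) + 104*(-125)) = (-1716 + 63569)/(-882 - 13000) = 61853/(-13882) = 61853*(-1/13882) = -5623/1262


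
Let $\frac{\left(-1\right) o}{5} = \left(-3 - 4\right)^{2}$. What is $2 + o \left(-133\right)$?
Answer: $32587$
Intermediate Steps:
$o = -245$ ($o = - 5 \left(-3 - 4\right)^{2} = - 5 \left(-7\right)^{2} = \left(-5\right) 49 = -245$)
$2 + o \left(-133\right) = 2 - -32585 = 2 + 32585 = 32587$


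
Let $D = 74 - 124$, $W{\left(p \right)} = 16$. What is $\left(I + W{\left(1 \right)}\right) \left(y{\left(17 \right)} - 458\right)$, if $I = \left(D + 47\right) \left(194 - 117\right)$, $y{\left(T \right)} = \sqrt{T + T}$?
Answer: $98470 - 215 \sqrt{34} \approx 97216.0$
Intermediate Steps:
$y{\left(T \right)} = \sqrt{2} \sqrt{T}$ ($y{\left(T \right)} = \sqrt{2 T} = \sqrt{2} \sqrt{T}$)
$D = -50$
$I = -231$ ($I = \left(-50 + 47\right) \left(194 - 117\right) = \left(-3\right) 77 = -231$)
$\left(I + W{\left(1 \right)}\right) \left(y{\left(17 \right)} - 458\right) = \left(-231 + 16\right) \left(\sqrt{2} \sqrt{17} - 458\right) = - 215 \left(\sqrt{34} - 458\right) = - 215 \left(-458 + \sqrt{34}\right) = 98470 - 215 \sqrt{34}$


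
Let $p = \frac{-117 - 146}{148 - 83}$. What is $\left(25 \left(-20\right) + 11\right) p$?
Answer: $\frac{128607}{65} \approx 1978.6$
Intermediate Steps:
$p = - \frac{263}{65} \approx -4.0462$
$\left(25 \left(-20\right) + 11\right) p = \left(25 \left(-20\right) + 11\right) \left(- \frac{263}{65}\right) = \left(-500 + 11\right) \left(- \frac{263}{65}\right) = \left(-489\right) \left(- \frac{263}{65}\right) = \frac{128607}{65}$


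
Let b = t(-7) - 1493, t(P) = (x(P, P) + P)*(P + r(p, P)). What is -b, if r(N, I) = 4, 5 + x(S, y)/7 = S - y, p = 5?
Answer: 1367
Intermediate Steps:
x(S, y) = -35 - 7*y + 7*S (x(S, y) = -35 + 7*(S - y) = -35 + (-7*y + 7*S) = -35 - 7*y + 7*S)
t(P) = (-35 + P)*(4 + P) (t(P) = ((-35 - 7*P + 7*P) + P)*(P + 4) = (-35 + P)*(4 + P))
b = -1367 (b = (-140 + (-7)² - 31*(-7)) - 1493 = (-140 + 49 + 217) - 1493 = 126 - 1493 = -1367)
-b = -1*(-1367) = 1367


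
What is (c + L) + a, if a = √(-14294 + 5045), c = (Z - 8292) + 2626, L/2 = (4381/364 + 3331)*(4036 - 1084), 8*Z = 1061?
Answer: 1104977971/56 + I*√9249 ≈ 1.9732e+7 + 96.172*I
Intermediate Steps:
Z = 1061/8 (Z = (⅛)*1061 = 1061/8 ≈ 132.63)
L = 138160980/7 (L = 2*((4381/364 + 3331)*(4036 - 1084)) = 2*((4381*(1/364) + 3331)*2952) = 2*((337/28 + 3331)*2952) = 2*((93605/28)*2952) = 2*(69080490/7) = 138160980/7 ≈ 1.9737e+7)
c = -44267/8 (c = (1061/8 - 8292) + 2626 = -65275/8 + 2626 = -44267/8 ≈ -5533.4)
a = I*√9249 (a = √(-9249) = I*√9249 ≈ 96.172*I)
(c + L) + a = (-44267/8 + 138160980/7) + I*√9249 = 1104977971/56 + I*√9249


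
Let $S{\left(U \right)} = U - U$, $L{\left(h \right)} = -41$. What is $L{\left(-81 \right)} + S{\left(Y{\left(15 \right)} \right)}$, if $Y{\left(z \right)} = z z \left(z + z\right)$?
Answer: $-41$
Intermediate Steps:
$Y{\left(z \right)} = 2 z^{3}$ ($Y{\left(z \right)} = z^{2} \cdot 2 z = 2 z^{3}$)
$S{\left(U \right)} = 0$
$L{\left(-81 \right)} + S{\left(Y{\left(15 \right)} \right)} = -41 + 0 = -41$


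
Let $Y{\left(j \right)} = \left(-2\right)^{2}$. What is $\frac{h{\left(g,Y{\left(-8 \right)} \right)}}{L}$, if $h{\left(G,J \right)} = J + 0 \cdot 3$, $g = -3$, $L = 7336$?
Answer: $\frac{1}{1834} \approx 0.00054526$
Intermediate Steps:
$Y{\left(j \right)} = 4$
$h{\left(G,J \right)} = J$ ($h{\left(G,J \right)} = J + 0 = J$)
$\frac{h{\left(g,Y{\left(-8 \right)} \right)}}{L} = \frac{4}{7336} = 4 \cdot \frac{1}{7336} = \frac{1}{1834}$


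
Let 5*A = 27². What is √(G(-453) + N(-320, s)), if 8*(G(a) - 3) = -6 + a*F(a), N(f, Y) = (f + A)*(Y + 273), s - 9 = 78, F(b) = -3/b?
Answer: I*√1003362/4 ≈ 250.42*I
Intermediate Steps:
s = 87 (s = 9 + 78 = 87)
A = 729/5 (A = (⅕)*27² = (⅕)*729 = 729/5 ≈ 145.80)
N(f, Y) = (273 + Y)*(729/5 + f) (N(f, Y) = (f + 729/5)*(Y + 273) = (729/5 + f)*(273 + Y) = (273 + Y)*(729/5 + f))
G(a) = 15/8 (G(a) = 3 + (-6 + a*(-3/a))/8 = 3 + (-6 - 3)/8 = 3 + (⅛)*(-9) = 3 - 9/8 = 15/8)
√(G(-453) + N(-320, s)) = √(15/8 + (199017/5 + 273*(-320) + (729/5)*87 + 87*(-320))) = √(15/8 + (199017/5 - 87360 + 63423/5 - 27840)) = √(15/8 - 62712) = √(-501681/8) = I*√1003362/4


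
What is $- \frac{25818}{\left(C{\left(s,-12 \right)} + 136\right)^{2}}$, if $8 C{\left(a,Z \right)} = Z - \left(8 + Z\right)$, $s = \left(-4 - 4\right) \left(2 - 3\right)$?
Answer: $- \frac{8606}{6075} \approx -1.4166$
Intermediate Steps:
$s = 8$ ($s = \left(-8\right) \left(-1\right) = 8$)
$C{\left(a,Z \right)} = -1$ ($C{\left(a,Z \right)} = \frac{Z - \left(8 + Z\right)}{8} = \frac{1}{8} \left(-8\right) = -1$)
$- \frac{25818}{\left(C{\left(s,-12 \right)} + 136\right)^{2}} = - \frac{25818}{\left(-1 + 136\right)^{2}} = - \frac{25818}{135^{2}} = - \frac{25818}{18225} = \left(-25818\right) \frac{1}{18225} = - \frac{8606}{6075}$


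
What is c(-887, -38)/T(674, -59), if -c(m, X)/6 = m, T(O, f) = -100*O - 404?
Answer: -2661/33902 ≈ -0.078491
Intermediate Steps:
T(O, f) = -404 - 100*O
c(m, X) = -6*m
c(-887, -38)/T(674, -59) = (-6*(-887))/(-404 - 100*674) = 5322/(-404 - 67400) = 5322/(-67804) = 5322*(-1/67804) = -2661/33902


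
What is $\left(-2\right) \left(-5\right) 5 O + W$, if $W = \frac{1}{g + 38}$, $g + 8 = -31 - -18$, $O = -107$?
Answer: $- \frac{90949}{17} \approx -5349.9$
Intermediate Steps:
$g = -21$ ($g = -8 - 13 = -21$)
$W = \frac{1}{17}$ ($W = \frac{1}{-21 + 38} = \frac{1}{17} \approx 0.058824$)
$\left(-2\right) \left(-5\right) 5 O + W = \left(-2\right) \left(-5\right) 5 \left(-107\right) + \frac{1}{17} = 10 \cdot 5 \left(-107\right) + \frac{1}{17} = 50 \left(-107\right) + \frac{1}{17} = -5350 + \frac{1}{17} = - \frac{90949}{17}$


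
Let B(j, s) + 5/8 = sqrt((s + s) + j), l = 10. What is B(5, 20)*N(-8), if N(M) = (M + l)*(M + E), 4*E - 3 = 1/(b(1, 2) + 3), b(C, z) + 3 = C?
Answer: 35/4 - 42*sqrt(5) ≈ -85.165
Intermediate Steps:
b(C, z) = -3 + C
B(j, s) = -5/8 + sqrt(j + 2*s) (B(j, s) = -5/8 + sqrt((s + s) + j) = -5/8 + sqrt(2*s + j) = -5/8 + sqrt(j + 2*s))
E = 1 (E = 3/4 + 1/(4*((-3 + 1) + 3)) = 3/4 + 1/(4*(-2 + 3)) = 3/4 + (1/4)/1 = 3/4 + (1/4)*1 = 3/4 + 1/4 = 1)
N(M) = (1 + M)*(10 + M) (N(M) = (M + 10)*(M + 1) = (10 + M)*(1 + M) = (1 + M)*(10 + M))
B(5, 20)*N(-8) = (-5/8 + sqrt(5 + 2*20))*(10 + (-8)**2 + 11*(-8)) = (-5/8 + sqrt(5 + 40))*(10 + 64 - 88) = (-5/8 + sqrt(45))*(-14) = (-5/8 + 3*sqrt(5))*(-14) = 35/4 - 42*sqrt(5)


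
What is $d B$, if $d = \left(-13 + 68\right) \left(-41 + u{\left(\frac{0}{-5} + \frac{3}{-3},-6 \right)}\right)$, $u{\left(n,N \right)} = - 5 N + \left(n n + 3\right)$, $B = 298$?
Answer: $-114730$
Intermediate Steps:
$u{\left(n,N \right)} = 3 + n^{2} - 5 N$ ($u{\left(n,N \right)} = - 5 N + \left(n^{2} + 3\right) = - 5 N + \left(3 + n^{2}\right) = 3 + n^{2} - 5 N$)
$d = -385$ ($d = \left(-13 + 68\right) \left(-41 + \left(3 + \left(\frac{0}{-5} + \frac{3}{-3}\right)^{2} - -30\right)\right) = 55 \left(-41 + \left(3 + \left(0 \left(- \frac{1}{5}\right) + 3 \left(- \frac{1}{3}\right)\right)^{2} + 30\right)\right) = 55 \left(-41 + \left(3 + \left(0 - 1\right)^{2} + 30\right)\right) = 55 \left(-41 + \left(3 + \left(-1\right)^{2} + 30\right)\right) = 55 \left(-41 + \left(3 + 1 + 30\right)\right) = 55 \left(-41 + 34\right) = 55 \left(-7\right) = -385$)
$d B = \left(-385\right) 298 = -114730$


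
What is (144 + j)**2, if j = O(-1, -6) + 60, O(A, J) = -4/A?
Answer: 43264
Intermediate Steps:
j = 64 (j = -4/(-1) + 60 = -4*(-1) + 60 = 4 + 60 = 64)
(144 + j)**2 = (144 + 64)**2 = 208**2 = 43264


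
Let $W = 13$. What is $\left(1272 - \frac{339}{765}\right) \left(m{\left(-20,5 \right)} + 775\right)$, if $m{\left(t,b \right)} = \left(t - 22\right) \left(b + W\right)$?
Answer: $\frac{6160693}{255} \approx 24160.0$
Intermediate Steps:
$m{\left(t,b \right)} = \left(-22 + t\right) \left(13 + b\right)$ ($m{\left(t,b \right)} = \left(t - 22\right) \left(b + 13\right) = \left(t - 22\right) \left(13 + b\right) = \left(-22 + t\right) \left(13 + b\right)$)
$\left(1272 - \frac{339}{765}\right) \left(m{\left(-20,5 \right)} + 775\right) = \left(1272 - \frac{339}{765}\right) \left(\left(-286 - 110 + 13 \left(-20\right) + 5 \left(-20\right)\right) + 775\right) = \left(1272 - \frac{113}{255}\right) \left(\left(-286 - 110 - 260 - 100\right) + 775\right) = \left(1272 - \frac{113}{255}\right) \left(-756 + 775\right) = \frac{324247}{255} \cdot 19 = \frac{6160693}{255}$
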